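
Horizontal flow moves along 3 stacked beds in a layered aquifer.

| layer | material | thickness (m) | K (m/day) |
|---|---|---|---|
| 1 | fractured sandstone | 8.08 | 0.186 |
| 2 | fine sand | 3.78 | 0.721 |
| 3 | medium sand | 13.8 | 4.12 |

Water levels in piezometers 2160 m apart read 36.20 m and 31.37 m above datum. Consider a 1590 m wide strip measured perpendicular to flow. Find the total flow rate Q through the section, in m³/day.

217

Flow is parallel to layering, so each bed carries its own Darcy discharge and the transmissivities add.
Σ(K_i·b_i) = 0.186×8.08 + 0.721×3.78 + 4.12×13.8 = 61.08 m²/day.
Hydraulic gradient i = (36.20 − 31.37) / 2160 = 4.83 / 2160 = 0.002236.
Q = Σ(K_i·b_i) · W · i = 61.08 × 1590 × 0.002236 = 217.2 m³/day.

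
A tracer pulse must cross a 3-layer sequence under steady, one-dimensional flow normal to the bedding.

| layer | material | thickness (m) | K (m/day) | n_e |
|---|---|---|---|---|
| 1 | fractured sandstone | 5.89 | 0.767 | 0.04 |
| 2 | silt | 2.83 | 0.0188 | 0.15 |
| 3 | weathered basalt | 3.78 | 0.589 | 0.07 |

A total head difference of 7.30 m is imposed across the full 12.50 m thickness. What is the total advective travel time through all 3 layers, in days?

20.9

With flow normal to the layers, continuity requires the same specific discharge q through every layer.
Σ(b_i/K_i) = 5.89/0.767 + 2.83/0.0188 + 3.78/0.589 = 164.6 d.
q = Δh / Σ(b_i/K_i) = 7.30 / 164.6 = 0.04434 m/day.
In each layer the seepage velocity is v_i = q/n_i, so the layer transit time is t_i = b_i·n_i / q:
  layer 1 (fractured sandstone): t_1 = 5.89 × 0.04 / 0.04434 = 5.313 d
  layer 2 (silt): t_2 = 2.83 × 0.15 / 0.04434 = 9.573 d
  layer 3 (weathered basalt): t_3 = 3.78 × 0.07 / 0.04434 = 5.967 d
Total t = Σ t_i = 20.85 days.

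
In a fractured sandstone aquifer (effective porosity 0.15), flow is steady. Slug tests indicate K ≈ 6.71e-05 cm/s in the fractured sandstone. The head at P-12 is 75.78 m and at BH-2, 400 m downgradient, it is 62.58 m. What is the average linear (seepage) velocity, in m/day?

0.0128

Convert K: 6.71e-05 cm/s × 864 = 0.05797 m/day.
Hydraulic gradient i = (75.78 − 62.58) / 400 = 13.2 / 400 = 0.03300.
Darcy flux q = K · i = 0.05797 × 0.03300 = 0.001913 m/day.
Seepage velocity v = q / n_e = 0.001913 / 0.15 = 0.01275 m/day.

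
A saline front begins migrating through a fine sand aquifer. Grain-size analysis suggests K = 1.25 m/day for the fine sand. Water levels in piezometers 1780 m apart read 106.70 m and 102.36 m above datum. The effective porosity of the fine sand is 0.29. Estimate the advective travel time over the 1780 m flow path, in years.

Hydraulic gradient i = (106.70 − 102.36) / 1780 = 4.34 / 1780 = 0.002438.
Darcy flux q = K · i = 1.250 × 0.002438 = 0.003048 m/day.
Seepage velocity v = q / n_e = 0.003048 / 0.29 = 0.01051 m/day.
Travel time t = L / v = 1780 / 0.01051 = 1.694e+05 days = 463.7 years.

464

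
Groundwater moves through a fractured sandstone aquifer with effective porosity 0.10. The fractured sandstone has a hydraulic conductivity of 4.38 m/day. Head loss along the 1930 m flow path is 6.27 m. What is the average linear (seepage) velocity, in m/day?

0.142

Hydraulic gradient i = Δh / L = 6.27 / 1930 = 0.003249.
Darcy flux q = K · i = 4.380 × 0.003249 = 0.01423 m/day.
Seepage velocity v = q / n_e = 0.01423 / 0.10 = 0.1423 m/day.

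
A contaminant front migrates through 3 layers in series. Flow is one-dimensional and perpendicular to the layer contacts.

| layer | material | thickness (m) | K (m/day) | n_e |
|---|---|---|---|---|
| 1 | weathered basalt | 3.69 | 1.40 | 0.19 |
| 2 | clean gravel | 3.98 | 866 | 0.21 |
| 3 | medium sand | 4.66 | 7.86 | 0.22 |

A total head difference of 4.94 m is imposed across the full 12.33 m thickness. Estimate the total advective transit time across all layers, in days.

With flow normal to the layers, continuity requires the same specific discharge q through every layer.
Σ(b_i/K_i) = 3.69/1.40 + 3.98/866 + 4.66/7.86 = 3.233 d.
q = Δh / Σ(b_i/K_i) = 4.94 / 3.233 = 1.528 m/day.
In each layer the seepage velocity is v_i = q/n_i, so the layer transit time is t_i = b_i·n_i / q:
  layer 1 (weathered basalt): t_1 = 3.69 × 0.19 / 1.528 = 0.4589 d
  layer 2 (clean gravel): t_2 = 3.98 × 0.21 / 1.528 = 0.5470 d
  layer 3 (medium sand): t_3 = 4.66 × 0.22 / 1.528 = 0.6710 d
Total t = Σ t_i = 1.677 days.

1.68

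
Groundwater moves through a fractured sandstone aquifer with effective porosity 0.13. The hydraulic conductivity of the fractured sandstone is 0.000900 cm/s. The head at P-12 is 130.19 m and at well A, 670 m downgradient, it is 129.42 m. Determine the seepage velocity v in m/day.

0.00687

Convert K: 0.000900 cm/s × 864 = 0.7776 m/day.
Hydraulic gradient i = (130.19 − 129.42) / 670 = 0.77 / 670 = 0.001149.
Darcy flux q = K · i = 0.7776 × 0.001149 = 0.0008937 m/day.
Seepage velocity v = q / n_e = 0.0008937 / 0.13 = 0.006874 m/day.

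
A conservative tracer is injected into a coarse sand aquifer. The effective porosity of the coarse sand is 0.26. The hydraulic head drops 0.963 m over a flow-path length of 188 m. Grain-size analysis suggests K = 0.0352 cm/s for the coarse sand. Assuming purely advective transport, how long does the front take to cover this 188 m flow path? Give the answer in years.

Convert K: 0.0352 cm/s × 864 = 30.41 m/day.
Hydraulic gradient i = Δh / L = 0.963 / 188 = 0.005122.
Darcy flux q = K · i = 30.41 × 0.005122 = 0.1558 m/day.
Seepage velocity v = q / n_e = 0.1558 / 0.26 = 0.5992 m/day.
Travel time t = L / v = 188 / 0.5992 = 313.8 days = 0.8590 years.

0.859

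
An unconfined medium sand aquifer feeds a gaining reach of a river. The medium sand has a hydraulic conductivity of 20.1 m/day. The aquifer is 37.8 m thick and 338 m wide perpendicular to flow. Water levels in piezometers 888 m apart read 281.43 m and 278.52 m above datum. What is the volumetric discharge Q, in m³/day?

842

Cross-sectional area A = 338 × 37.8 = 12776 m².
Hydraulic gradient i = (281.43 − 278.52) / 888 = 2.91 / 888 = 0.003277.
Darcy's law: Q = K · A · i = 20.10 × 12776 × 0.003277 = 841.6 m³/day.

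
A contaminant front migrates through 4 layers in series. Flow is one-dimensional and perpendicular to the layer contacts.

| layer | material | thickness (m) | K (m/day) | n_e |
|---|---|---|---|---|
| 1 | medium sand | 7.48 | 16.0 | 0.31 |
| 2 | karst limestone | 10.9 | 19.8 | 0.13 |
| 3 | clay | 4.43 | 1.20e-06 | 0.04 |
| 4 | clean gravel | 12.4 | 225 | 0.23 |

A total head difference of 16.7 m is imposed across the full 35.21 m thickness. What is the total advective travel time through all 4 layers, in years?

With flow normal to the layers, continuity requires the same specific discharge q through every layer.
Σ(b_i/K_i) = 7.48/16.0 + 10.9/19.8 + 4.43/1.20e-06 + 12.4/225 = 3.692e+06 d.
q = Δh / Σ(b_i/K_i) = 16.7 / 3.692e+06 = 4.524e-06 m/day.
In each layer the seepage velocity is v_i = q/n_i, so the layer transit time is t_i = b_i·n_i / q:
  layer 1 (medium sand): t_1 = 7.48 × 0.31 / 4.524e-06 = 5.126e+05 d
  layer 2 (karst limestone): t_2 = 10.9 × 0.13 / 4.524e-06 = 3.132e+05 d
  layer 3 (clay): t_3 = 4.43 × 0.04 / 4.524e-06 = 39171 d
  layer 4 (clean gravel): t_4 = 12.4 × 0.23 / 4.524e-06 = 6.305e+05 d
Total t = Σ t_i = 1.495e+06 days = 4094 years.

4090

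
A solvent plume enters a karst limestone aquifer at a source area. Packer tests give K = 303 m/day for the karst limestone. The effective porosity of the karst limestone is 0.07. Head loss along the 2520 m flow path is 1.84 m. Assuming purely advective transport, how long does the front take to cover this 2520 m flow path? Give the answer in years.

2.18

Hydraulic gradient i = Δh / L = 1.84 / 2520 = 0.0007302.
Darcy flux q = K · i = 303.0 × 0.0007302 = 0.2212 m/day.
Seepage velocity v = q / n_e = 0.2212 / 0.07 = 3.161 m/day.
Travel time t = L / v = 2520 / 3.161 = 797.3 days = 2.183 years.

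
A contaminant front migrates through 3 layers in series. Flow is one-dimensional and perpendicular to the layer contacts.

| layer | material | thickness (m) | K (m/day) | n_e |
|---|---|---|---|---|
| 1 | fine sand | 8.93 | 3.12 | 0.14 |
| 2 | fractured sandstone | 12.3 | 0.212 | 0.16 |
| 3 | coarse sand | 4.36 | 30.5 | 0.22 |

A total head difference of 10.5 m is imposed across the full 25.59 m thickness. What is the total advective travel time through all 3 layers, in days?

With flow normal to the layers, continuity requires the same specific discharge q through every layer.
Σ(b_i/K_i) = 8.93/3.12 + 12.3/0.212 + 4.36/30.5 = 61.02 d.
q = Δh / Σ(b_i/K_i) = 10.5 / 61.02 = 0.1721 m/day.
In each layer the seepage velocity is v_i = q/n_i, so the layer transit time is t_i = b_i·n_i / q:
  layer 1 (fine sand): t_1 = 8.93 × 0.14 / 0.1721 = 7.266 d
  layer 2 (fractured sandstone): t_2 = 12.3 × 0.16 / 0.1721 = 11.44 d
  layer 3 (coarse sand): t_3 = 4.36 × 0.22 / 0.1721 = 5.575 d
Total t = Σ t_i = 24.28 days.

24.3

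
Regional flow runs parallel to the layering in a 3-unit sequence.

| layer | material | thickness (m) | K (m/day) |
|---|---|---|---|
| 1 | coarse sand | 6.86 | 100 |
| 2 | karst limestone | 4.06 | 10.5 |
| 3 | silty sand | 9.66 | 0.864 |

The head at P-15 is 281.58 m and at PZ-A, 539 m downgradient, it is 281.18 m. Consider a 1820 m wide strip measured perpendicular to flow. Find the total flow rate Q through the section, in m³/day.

Flow is parallel to layering, so each bed carries its own Darcy discharge and the transmissivities add.
Σ(K_i·b_i) = 100×6.86 + 10.5×4.06 + 0.864×9.66 = 737.0 m²/day.
Hydraulic gradient i = (281.58 − 281.18) / 539 = 0.4 / 539 = 0.0007421.
Q = Σ(K_i·b_i) · W · i = 737.0 × 1820 × 0.0007421 = 995.4 m³/day.

995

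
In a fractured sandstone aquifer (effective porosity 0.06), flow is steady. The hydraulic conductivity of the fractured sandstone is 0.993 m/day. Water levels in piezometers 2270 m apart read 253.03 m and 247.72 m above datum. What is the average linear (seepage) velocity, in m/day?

0.0387

Hydraulic gradient i = (253.03 − 247.72) / 2270 = 5.31 / 2270 = 0.002339.
Darcy flux q = K · i = 0.9930 × 0.002339 = 0.002323 m/day.
Seepage velocity v = q / n_e = 0.002323 / 0.06 = 0.03871 m/day.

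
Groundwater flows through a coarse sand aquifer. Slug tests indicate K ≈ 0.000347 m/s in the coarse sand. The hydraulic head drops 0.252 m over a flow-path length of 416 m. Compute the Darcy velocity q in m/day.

Convert K: 0.000347 m/s × 86400 = 29.98 m/day.
Hydraulic gradient i = Δh / L = 0.252 / 416 = 0.0006058.
Specific discharge q = K · i = 29.98 × 0.0006058 = 0.01816 m/day.

0.0182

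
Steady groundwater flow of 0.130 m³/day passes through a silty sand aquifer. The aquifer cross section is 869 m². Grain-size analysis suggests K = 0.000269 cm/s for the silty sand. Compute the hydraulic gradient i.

Convert K: 0.000269 cm/s × 864 = 0.2324 m/day.
From Q = K·A·i, i = Q / (K·A) = 0.130 / (0.2324 × 869.0) = 0.0006437.

0.000644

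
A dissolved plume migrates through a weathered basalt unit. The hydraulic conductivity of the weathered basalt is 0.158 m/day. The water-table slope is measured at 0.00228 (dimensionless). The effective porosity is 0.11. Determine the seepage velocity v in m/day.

0.00327

Hydraulic gradient i = 0.00228.
Darcy flux q = K · i = 0.1580 × 0.002280 = 0.0003602 m/day.
Seepage velocity v = q / n_e = 0.0003602 / 0.11 = 0.003275 m/day.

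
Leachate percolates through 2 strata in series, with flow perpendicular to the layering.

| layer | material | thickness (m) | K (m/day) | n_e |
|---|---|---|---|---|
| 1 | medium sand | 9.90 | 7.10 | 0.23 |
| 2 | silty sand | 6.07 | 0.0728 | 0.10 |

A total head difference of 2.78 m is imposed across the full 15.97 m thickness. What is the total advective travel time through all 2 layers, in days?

With flow normal to the layers, continuity requires the same specific discharge q through every layer.
Σ(b_i/K_i) = 9.90/7.10 + 6.07/0.0728 = 84.77 d.
q = Δh / Σ(b_i/K_i) = 2.78 / 84.77 = 0.03279 m/day.
In each layer the seepage velocity is v_i = q/n_i, so the layer transit time is t_i = b_i·n_i / q:
  layer 1 (medium sand): t_1 = 9.90 × 0.23 / 0.03279 = 69.43 d
  layer 2 (silty sand): t_2 = 6.07 × 0.10 / 0.03279 = 18.51 d
Total t = Σ t_i = 87.94 days.

87.9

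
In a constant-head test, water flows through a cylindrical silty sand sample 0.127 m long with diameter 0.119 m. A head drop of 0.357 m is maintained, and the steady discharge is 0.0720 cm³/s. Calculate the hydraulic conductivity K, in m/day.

0.199

Cross-sectional area A = π·(d/2)² = π × (0.119/2)² = 0.01112 m².
Convert discharge: 0.0720 cm³/s = 7.200e-08 m³/s.
Darcy's law rearranged: K = Q·L / (A·Δh) = 7.200e-08 × 0.127 / (0.01112 × 0.357) = 2.303e-06 m/s = 0.1990 m/day.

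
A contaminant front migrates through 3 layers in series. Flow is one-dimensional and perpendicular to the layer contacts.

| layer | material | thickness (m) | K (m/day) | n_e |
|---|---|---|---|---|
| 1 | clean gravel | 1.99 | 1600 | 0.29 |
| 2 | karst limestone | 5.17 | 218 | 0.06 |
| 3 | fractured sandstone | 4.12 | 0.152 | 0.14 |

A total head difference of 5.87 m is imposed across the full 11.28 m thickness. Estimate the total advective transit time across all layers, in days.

6.77

With flow normal to the layers, continuity requires the same specific discharge q through every layer.
Σ(b_i/K_i) = 1.99/1600 + 5.17/218 + 4.12/0.152 = 27.13 d.
q = Δh / Σ(b_i/K_i) = 5.87 / 27.13 = 0.2164 m/day.
In each layer the seepage velocity is v_i = q/n_i, so the layer transit time is t_i = b_i·n_i / q:
  layer 1 (clean gravel): t_1 = 1.99 × 0.29 / 0.2164 = 2.667 d
  layer 2 (karst limestone): t_2 = 5.17 × 0.06 / 0.2164 = 1.434 d
  layer 3 (fractured sandstone): t_3 = 4.12 × 0.14 / 0.2164 = 2.666 d
Total t = Σ t_i = 6.767 days.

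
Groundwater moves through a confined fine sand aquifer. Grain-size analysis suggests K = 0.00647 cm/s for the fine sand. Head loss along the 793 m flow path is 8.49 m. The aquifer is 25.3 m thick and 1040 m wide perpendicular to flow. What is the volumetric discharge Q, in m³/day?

1570

Convert K: 0.00647 cm/s × 864 = 5.590 m/day.
Cross-sectional area A = 1040 × 25.3 = 26312 m².
Hydraulic gradient i = Δh / L = 8.49 / 793 = 0.01071.
Darcy's law: Q = K · A · i = 5.590 × 26312 × 0.01071 = 1575 m³/day.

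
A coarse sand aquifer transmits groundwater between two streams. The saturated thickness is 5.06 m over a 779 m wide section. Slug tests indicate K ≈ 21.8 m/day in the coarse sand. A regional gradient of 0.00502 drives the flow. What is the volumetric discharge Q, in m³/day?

431

Cross-sectional area A = 779 × 5.06 = 3942 m².
Hydraulic gradient i = 0.00502.
Darcy's law: Q = K · A · i = 21.80 × 3942 × 0.005020 = 431.4 m³/day.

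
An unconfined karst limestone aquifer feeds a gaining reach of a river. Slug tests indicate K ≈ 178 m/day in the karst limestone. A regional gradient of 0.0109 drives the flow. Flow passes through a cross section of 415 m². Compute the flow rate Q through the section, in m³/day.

Hydraulic gradient i = 0.0109.
Darcy's law: Q = K · A · i = 178.0 × 415.0 × 0.01090 = 805.2 m³/day.

805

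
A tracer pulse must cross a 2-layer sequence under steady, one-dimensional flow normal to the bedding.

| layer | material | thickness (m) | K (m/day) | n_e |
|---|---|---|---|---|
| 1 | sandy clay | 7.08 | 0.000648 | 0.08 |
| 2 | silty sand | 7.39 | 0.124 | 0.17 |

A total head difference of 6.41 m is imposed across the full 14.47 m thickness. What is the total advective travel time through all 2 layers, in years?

8.55

With flow normal to the layers, continuity requires the same specific discharge q through every layer.
Σ(b_i/K_i) = 7.08/0.000648 + 7.39/0.124 = 10986 d.
q = Δh / Σ(b_i/K_i) = 6.41 / 10986 = 0.0005835 m/day.
In each layer the seepage velocity is v_i = q/n_i, so the layer transit time is t_i = b_i·n_i / q:
  layer 1 (sandy clay): t_1 = 7.08 × 0.08 / 0.0005835 = 970.7 d
  layer 2 (silty sand): t_2 = 7.39 × 0.17 / 0.0005835 = 2153 d
Total t = Σ t_i = 3124 days = 8.552 years.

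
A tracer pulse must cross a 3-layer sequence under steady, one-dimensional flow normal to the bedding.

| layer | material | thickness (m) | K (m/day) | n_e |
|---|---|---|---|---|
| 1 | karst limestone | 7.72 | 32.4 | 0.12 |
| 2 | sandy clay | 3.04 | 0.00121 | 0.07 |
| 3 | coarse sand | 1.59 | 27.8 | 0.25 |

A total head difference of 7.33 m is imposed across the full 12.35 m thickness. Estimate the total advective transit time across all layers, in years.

1.44

With flow normal to the layers, continuity requires the same specific discharge q through every layer.
Σ(b_i/K_i) = 7.72/32.4 + 3.04/0.00121 + 1.59/27.8 = 2513 d.
q = Δh / Σ(b_i/K_i) = 7.33 / 2513 = 0.002917 m/day.
In each layer the seepage velocity is v_i = q/n_i, so the layer transit time is t_i = b_i·n_i / q:
  layer 1 (karst limestone): t_1 = 7.72 × 0.12 / 0.002917 = 317.6 d
  layer 2 (sandy clay): t_2 = 3.04 × 0.07 / 0.002917 = 72.95 d
  layer 3 (coarse sand): t_3 = 1.59 × 0.25 / 0.002917 = 136.3 d
Total t = Σ t_i = 526.8 days = 1.442 years.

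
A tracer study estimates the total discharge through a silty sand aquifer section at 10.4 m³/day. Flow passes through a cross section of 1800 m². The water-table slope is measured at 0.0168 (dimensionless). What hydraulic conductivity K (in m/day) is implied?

0.344

Hydraulic gradient i = 0.0168.
From Q = K·A·i, K = Q / (A·i) = 10.4 / (1800 × 0.01680) = 0.3439 m/day.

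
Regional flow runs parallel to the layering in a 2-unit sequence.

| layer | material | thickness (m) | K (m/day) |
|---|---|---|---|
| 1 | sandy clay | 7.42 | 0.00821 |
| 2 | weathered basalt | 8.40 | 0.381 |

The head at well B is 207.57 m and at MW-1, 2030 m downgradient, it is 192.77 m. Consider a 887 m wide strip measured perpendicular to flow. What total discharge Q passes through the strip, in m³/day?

21.1

Flow is parallel to layering, so each bed carries its own Darcy discharge and the transmissivities add.
Σ(K_i·b_i) = 0.00821×7.42 + 0.381×8.40 = 3.261 m²/day.
Hydraulic gradient i = (207.57 − 192.77) / 2030 = 14.8 / 2030 = 0.007291.
Q = Σ(K_i·b_i) · W · i = 3.261 × 887 × 0.007291 = 21.09 m³/day.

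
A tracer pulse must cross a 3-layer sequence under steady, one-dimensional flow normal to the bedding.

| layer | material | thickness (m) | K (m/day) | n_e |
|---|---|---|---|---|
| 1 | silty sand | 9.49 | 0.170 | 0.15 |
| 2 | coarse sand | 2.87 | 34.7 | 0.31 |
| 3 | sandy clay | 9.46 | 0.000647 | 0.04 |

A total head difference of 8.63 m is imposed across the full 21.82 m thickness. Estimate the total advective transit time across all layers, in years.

12.5

With flow normal to the layers, continuity requires the same specific discharge q through every layer.
Σ(b_i/K_i) = 9.49/0.170 + 2.87/34.7 + 9.46/0.000647 = 14677 d.
q = Δh / Σ(b_i/K_i) = 8.63 / 14677 = 0.0005880 m/day.
In each layer the seepage velocity is v_i = q/n_i, so the layer transit time is t_i = b_i·n_i / q:
  layer 1 (silty sand): t_1 = 9.49 × 0.15 / 0.0005880 = 2421 d
  layer 2 (coarse sand): t_2 = 2.87 × 0.31 / 0.0005880 = 1513 d
  layer 3 (sandy clay): t_3 = 9.46 × 0.04 / 0.0005880 = 643.6 d
Total t = Σ t_i = 4578 days = 12.53 years.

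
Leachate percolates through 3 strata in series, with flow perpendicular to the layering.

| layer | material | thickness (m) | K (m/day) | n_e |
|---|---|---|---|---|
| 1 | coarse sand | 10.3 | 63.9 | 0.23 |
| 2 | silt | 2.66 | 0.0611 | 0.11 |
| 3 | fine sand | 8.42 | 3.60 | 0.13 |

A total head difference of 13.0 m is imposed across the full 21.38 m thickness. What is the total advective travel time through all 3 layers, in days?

13.3

With flow normal to the layers, continuity requires the same specific discharge q through every layer.
Σ(b_i/K_i) = 10.3/63.9 + 2.66/0.0611 + 8.42/3.60 = 46.04 d.
q = Δh / Σ(b_i/K_i) = 13.0 / 46.04 = 0.2824 m/day.
In each layer the seepage velocity is v_i = q/n_i, so the layer transit time is t_i = b_i·n_i / q:
  layer 1 (coarse sand): t_1 = 10.3 × 0.23 / 0.2824 = 8.389 d
  layer 2 (silt): t_2 = 2.66 × 0.11 / 0.2824 = 1.036 d
  layer 3 (fine sand): t_3 = 8.42 × 0.13 / 0.2824 = 3.876 d
Total t = Σ t_i = 13.30 days.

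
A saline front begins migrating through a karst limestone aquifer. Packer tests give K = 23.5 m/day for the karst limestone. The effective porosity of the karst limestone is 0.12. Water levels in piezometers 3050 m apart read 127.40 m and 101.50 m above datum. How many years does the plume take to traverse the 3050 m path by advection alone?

5.02

Hydraulic gradient i = (127.40 − 101.50) / 3050 = 25.9 / 3050 = 0.008492.
Darcy flux q = K · i = 23.50 × 0.008492 = 0.1996 m/day.
Seepage velocity v = q / n_e = 0.1996 / 0.12 = 1.663 m/day.
Travel time t = L / v = 3050 / 1.663 = 1834 days = 5.021 years.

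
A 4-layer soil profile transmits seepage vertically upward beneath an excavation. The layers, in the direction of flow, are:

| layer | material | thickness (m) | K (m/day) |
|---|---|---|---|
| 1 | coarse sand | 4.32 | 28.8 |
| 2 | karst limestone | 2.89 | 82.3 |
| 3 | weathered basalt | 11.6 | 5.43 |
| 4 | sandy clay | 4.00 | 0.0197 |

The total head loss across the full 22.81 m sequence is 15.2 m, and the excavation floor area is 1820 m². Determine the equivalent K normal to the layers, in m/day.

0.111

Flow is perpendicular to layering, so the layers act in series and the equivalent K is the thickness-weighted harmonic mean.
Total thickness L = 4.32 + 2.89 + 11.6 + 4.00 = 22.81 m.
Σ(b_i/K_i) = 4.32/28.8 + 2.89/82.3 + 11.6/5.43 + 4.00/0.0197 = 205.4 d.
K_eq = L / Σ(b_i/K_i) = 22.81 / 205.4 = 0.1111 m/day.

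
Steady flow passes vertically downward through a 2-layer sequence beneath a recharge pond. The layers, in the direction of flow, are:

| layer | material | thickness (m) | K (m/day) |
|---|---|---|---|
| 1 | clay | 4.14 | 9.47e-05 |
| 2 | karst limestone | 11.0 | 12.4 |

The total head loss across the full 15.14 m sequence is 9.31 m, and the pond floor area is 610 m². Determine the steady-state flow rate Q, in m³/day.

0.130

Flow is perpendicular to layering, so the layers act in series and the equivalent K is the thickness-weighted harmonic mean.
Total thickness L = 4.14 + 11.0 = 15.14 m.
Σ(b_i/K_i) = 4.14/9.47e-05 + 11.0/12.4 = 43718 d.
K_eq = L / Σ(b_i/K_i) = 15.14 / 43718 = 0.0003463 m/day.
Q = K_eq · A · (Δh/L) = 0.0003463 × 610 × (9.31/15.14) = 0.1299 m³/day.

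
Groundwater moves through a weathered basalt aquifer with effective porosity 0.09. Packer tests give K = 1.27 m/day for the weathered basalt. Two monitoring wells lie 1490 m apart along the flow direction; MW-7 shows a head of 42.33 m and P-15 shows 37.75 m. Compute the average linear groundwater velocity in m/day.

0.0434

Hydraulic gradient i = (42.33 − 37.75) / 1490 = 4.58 / 1490 = 0.003074.
Darcy flux q = K · i = 1.270 × 0.003074 = 0.003904 m/day.
Seepage velocity v = q / n_e = 0.003904 / 0.09 = 0.04338 m/day.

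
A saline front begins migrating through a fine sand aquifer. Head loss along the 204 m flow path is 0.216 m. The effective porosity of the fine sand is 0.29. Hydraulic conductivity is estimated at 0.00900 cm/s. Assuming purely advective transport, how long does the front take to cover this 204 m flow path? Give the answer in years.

19.7

Convert K: 0.00900 cm/s × 864 = 7.776 m/day.
Hydraulic gradient i = Δh / L = 0.216 / 204 = 0.001059.
Darcy flux q = K · i = 7.776 × 0.001059 = 0.008233 m/day.
Seepage velocity v = q / n_e = 0.008233 / 0.29 = 0.02839 m/day.
Travel time t = L / v = 204 / 0.02839 = 7185 days = 19.67 years.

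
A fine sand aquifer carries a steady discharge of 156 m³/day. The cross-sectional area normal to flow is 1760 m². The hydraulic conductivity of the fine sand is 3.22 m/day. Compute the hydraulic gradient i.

From Q = K·A·i, i = Q / (K·A) = 156 / (3.220 × 1760) = 0.02753.

0.0275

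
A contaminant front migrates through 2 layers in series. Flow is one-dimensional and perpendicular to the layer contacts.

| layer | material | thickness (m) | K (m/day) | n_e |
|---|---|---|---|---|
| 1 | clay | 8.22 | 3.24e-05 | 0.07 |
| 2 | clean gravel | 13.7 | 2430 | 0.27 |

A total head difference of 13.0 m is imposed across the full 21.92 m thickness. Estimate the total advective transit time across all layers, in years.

228

With flow normal to the layers, continuity requires the same specific discharge q through every layer.
Σ(b_i/K_i) = 8.22/3.24e-05 + 13.7/2430 = 2.537e+05 d.
q = Δh / Σ(b_i/K_i) = 13.0 / 2.537e+05 = 5.124e-05 m/day.
In each layer the seepage velocity is v_i = q/n_i, so the layer transit time is t_i = b_i·n_i / q:
  layer 1 (clay): t_1 = 8.22 × 0.07 / 5.124e-05 = 11229 d
  layer 2 (clean gravel): t_2 = 13.7 × 0.27 / 5.124e-05 = 72188 d
Total t = Σ t_i = 83418 days = 228.4 years.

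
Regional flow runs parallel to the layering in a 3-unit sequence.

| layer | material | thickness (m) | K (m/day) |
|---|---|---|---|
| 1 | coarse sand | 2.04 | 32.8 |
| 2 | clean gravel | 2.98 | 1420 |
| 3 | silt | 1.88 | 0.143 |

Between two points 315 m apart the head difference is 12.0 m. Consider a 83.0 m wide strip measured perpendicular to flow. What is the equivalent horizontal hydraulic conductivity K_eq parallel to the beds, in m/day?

623

Flow is parallel to layering, so each bed carries its own Darcy discharge and the transmissivities add.
Σ(K_i·b_i) = 32.8×2.04 + 1420×2.98 + 0.143×1.88 = 4299 m²/day.
Total thickness b = 6.900 m, so K_eq = Σ(K_i·b_i)/b = 623.0 m/day.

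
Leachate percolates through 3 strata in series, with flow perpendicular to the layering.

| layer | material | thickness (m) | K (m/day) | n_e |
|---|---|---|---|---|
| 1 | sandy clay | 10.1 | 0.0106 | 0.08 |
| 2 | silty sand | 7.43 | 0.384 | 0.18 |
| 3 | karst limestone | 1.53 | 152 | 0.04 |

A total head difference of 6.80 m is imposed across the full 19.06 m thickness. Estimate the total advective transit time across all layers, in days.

315

With flow normal to the layers, continuity requires the same specific discharge q through every layer.
Σ(b_i/K_i) = 10.1/0.0106 + 7.43/0.384 + 1.53/152 = 972.2 d.
q = Δh / Σ(b_i/K_i) = 6.80 / 972.2 = 0.006995 m/day.
In each layer the seepage velocity is v_i = q/n_i, so the layer transit time is t_i = b_i·n_i / q:
  layer 1 (sandy clay): t_1 = 10.1 × 0.08 / 0.006995 = 115.5 d
  layer 2 (silty sand): t_2 = 7.43 × 0.18 / 0.006995 = 191.2 d
  layer 3 (karst limestone): t_3 = 1.53 × 0.04 / 0.006995 = 8.750 d
Total t = Σ t_i = 315.5 days.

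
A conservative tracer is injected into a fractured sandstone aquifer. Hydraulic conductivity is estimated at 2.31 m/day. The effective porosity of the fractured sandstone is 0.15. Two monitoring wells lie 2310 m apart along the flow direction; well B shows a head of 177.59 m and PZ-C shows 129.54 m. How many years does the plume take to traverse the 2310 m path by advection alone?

19.7

Hydraulic gradient i = (177.59 − 129.54) / 2310 = 48.05 / 2310 = 0.02080.
Darcy flux q = K · i = 2.310 × 0.02080 = 0.04805 m/day.
Seepage velocity v = q / n_e = 0.04805 / 0.15 = 0.3203 m/day.
Travel time t = L / v = 2310 / 0.3203 = 7211 days = 19.74 years.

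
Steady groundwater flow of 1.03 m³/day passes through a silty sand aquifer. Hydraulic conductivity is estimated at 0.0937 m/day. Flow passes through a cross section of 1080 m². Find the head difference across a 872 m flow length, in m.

8.88

From Q = K·A·i, i = Q / (K·A) = 1.03 / (0.09370 × 1080) = 0.01018.
Head loss Δh = i · L = 0.01018 × 872 = 8.875 m.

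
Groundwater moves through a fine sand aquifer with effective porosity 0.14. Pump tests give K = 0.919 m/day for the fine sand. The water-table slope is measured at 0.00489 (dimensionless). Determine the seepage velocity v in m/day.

0.0321

Hydraulic gradient i = 0.00489.
Darcy flux q = K · i = 0.9190 × 0.004890 = 0.004494 m/day.
Seepage velocity v = q / n_e = 0.004494 / 0.14 = 0.03210 m/day.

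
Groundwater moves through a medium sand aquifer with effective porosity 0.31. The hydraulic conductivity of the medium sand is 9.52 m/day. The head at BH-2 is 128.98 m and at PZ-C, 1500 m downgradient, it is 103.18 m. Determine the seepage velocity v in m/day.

Hydraulic gradient i = (128.98 − 103.18) / 1500 = 25.8 / 1500 = 0.01720.
Darcy flux q = K · i = 9.520 × 0.01720 = 0.1637 m/day.
Seepage velocity v = q / n_e = 0.1637 / 0.31 = 0.5282 m/day.

0.528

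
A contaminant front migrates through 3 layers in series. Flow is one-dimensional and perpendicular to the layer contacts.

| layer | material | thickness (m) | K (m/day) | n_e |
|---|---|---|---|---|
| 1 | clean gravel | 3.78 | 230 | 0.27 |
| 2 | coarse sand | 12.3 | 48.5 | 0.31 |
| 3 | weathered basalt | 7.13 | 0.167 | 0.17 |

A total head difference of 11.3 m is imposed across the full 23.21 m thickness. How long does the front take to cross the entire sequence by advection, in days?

23.0

With flow normal to the layers, continuity requires the same specific discharge q through every layer.
Σ(b_i/K_i) = 3.78/230 + 12.3/48.5 + 7.13/0.167 = 42.96 d.
q = Δh / Σ(b_i/K_i) = 11.3 / 42.96 = 0.2630 m/day.
In each layer the seepage velocity is v_i = q/n_i, so the layer transit time is t_i = b_i·n_i / q:
  layer 1 (clean gravel): t_1 = 3.78 × 0.27 / 0.2630 = 3.881 d
  layer 2 (coarse sand): t_2 = 12.3 × 0.31 / 0.2630 = 14.50 d
  layer 3 (weathered basalt): t_3 = 7.13 × 0.17 / 0.2630 = 4.609 d
Total t = Σ t_i = 22.99 days.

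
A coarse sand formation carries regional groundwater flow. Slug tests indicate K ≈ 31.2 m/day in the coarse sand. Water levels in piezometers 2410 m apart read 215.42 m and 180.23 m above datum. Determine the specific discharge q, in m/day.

0.456

Hydraulic gradient i = (215.42 − 180.23) / 2410 = 35.19 / 2410 = 0.01460.
Specific discharge q = K · i = 31.20 × 0.01460 = 0.4556 m/day.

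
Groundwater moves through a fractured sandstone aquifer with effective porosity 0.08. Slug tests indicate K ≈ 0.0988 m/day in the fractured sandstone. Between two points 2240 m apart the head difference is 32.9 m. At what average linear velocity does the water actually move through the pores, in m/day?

Hydraulic gradient i = Δh / L = 32.9 / 2240 = 0.01469.
Darcy flux q = K · i = 0.09880 × 0.01469 = 0.001451 m/day.
Seepage velocity v = q / n_e = 0.001451 / 0.08 = 0.01814 m/day.

0.0181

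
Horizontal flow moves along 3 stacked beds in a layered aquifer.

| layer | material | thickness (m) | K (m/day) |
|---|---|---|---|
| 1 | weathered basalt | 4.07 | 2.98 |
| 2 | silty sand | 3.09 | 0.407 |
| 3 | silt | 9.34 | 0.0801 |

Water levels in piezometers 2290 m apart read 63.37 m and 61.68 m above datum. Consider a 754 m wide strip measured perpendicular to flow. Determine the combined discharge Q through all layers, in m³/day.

Flow is parallel to layering, so each bed carries its own Darcy discharge and the transmissivities add.
Σ(K_i·b_i) = 2.98×4.07 + 0.407×3.09 + 0.0801×9.34 = 14.13 m²/day.
Hydraulic gradient i = (63.37 − 61.68) / 2290 = 1.69 / 2290 = 0.0007380.
Q = Σ(K_i·b_i) · W · i = 14.13 × 754 × 0.0007380 = 7.865 m³/day.

7.87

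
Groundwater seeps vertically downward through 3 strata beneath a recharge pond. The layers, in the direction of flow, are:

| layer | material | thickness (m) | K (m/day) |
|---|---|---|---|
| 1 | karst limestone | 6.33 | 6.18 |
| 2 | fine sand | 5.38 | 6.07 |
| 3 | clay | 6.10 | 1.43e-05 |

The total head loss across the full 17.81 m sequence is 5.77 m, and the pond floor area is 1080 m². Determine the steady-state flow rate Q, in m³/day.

Flow is perpendicular to layering, so the layers act in series and the equivalent K is the thickness-weighted harmonic mean.
Total thickness L = 6.33 + 5.38 + 6.10 = 17.81 m.
Σ(b_i/K_i) = 6.33/6.18 + 5.38/6.07 + 6.10/1.43e-05 = 4.266e+05 d.
K_eq = L / Σ(b_i/K_i) = 17.81 / 4.266e+05 = 4.175e-05 m/day.
Q = K_eq · A · (Δh/L) = 4.175e-05 × 1080 × (5.77/17.81) = 0.01461 m³/day.

0.0146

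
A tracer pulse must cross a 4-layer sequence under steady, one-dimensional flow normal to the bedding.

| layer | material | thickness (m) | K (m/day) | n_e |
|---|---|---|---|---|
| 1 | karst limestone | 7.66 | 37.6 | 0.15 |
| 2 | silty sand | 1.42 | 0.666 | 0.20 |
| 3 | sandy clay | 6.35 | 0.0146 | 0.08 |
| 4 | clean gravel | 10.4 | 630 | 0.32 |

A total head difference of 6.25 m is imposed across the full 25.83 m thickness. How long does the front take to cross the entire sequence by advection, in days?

369

With flow normal to the layers, continuity requires the same specific discharge q through every layer.
Σ(b_i/K_i) = 7.66/37.6 + 1.42/0.666 + 6.35/0.0146 + 10.4/630 = 437.3 d.
q = Δh / Σ(b_i/K_i) = 6.25 / 437.3 = 0.01429 m/day.
In each layer the seepage velocity is v_i = q/n_i, so the layer transit time is t_i = b_i·n_i / q:
  layer 1 (karst limestone): t_1 = 7.66 × 0.15 / 0.01429 = 80.39 d
  layer 2 (silty sand): t_2 = 1.42 × 0.20 / 0.01429 = 19.87 d
  layer 3 (sandy clay): t_3 = 6.35 × 0.08 / 0.01429 = 35.54 d
  layer 4 (clean gravel): t_4 = 10.4 × 0.32 / 0.01429 = 232.8 d
Total t = Σ t_i = 368.6 days.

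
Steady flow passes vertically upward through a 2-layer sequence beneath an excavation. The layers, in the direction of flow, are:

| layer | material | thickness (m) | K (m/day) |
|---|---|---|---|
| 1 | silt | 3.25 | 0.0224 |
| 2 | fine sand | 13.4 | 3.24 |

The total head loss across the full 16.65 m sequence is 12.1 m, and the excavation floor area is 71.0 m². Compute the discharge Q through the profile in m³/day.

Flow is perpendicular to layering, so the layers act in series and the equivalent K is the thickness-weighted harmonic mean.
Total thickness L = 3.25 + 13.4 = 16.65 m.
Σ(b_i/K_i) = 3.25/0.0224 + 13.4/3.24 = 149.2 d.
K_eq = L / Σ(b_i/K_i) = 16.65 / 149.2 = 0.1116 m/day.
Q = K_eq · A · (Δh/L) = 0.1116 × 71.0 × (12.1/16.65) = 5.757 m³/day.

5.76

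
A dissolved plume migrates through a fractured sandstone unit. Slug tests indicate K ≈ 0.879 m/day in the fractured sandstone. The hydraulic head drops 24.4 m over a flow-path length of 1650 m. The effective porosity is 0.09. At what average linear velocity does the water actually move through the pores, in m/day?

Hydraulic gradient i = Δh / L = 24.4 / 1650 = 0.01479.
Darcy flux q = K · i = 0.8790 × 0.01479 = 0.01300 m/day.
Seepage velocity v = q / n_e = 0.01300 / 0.09 = 0.1444 m/day.

0.144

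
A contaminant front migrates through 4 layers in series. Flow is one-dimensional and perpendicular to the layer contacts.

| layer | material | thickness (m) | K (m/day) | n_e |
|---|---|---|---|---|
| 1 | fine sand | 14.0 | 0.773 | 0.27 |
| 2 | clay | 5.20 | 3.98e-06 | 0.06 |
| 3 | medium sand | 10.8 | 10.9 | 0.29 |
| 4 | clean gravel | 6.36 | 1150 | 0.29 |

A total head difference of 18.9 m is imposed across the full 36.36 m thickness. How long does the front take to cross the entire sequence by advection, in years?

With flow normal to the layers, continuity requires the same specific discharge q through every layer.
Σ(b_i/K_i) = 14.0/0.773 + 5.20/3.98e-06 + 10.8/10.9 + 6.36/1150 = 1.307e+06 d.
q = Δh / Σ(b_i/K_i) = 18.9 / 1.307e+06 = 1.447e-05 m/day.
In each layer the seepage velocity is v_i = q/n_i, so the layer transit time is t_i = b_i·n_i / q:
  layer 1 (fine sand): t_1 = 14.0 × 0.27 / 1.447e-05 = 2.613e+05 d
  layer 2 (clay): t_2 = 5.20 × 0.06 / 1.447e-05 = 21568 d
  layer 3 (medium sand): t_3 = 10.8 × 0.29 / 1.447e-05 = 2.165e+05 d
  layer 4 (clean gravel): t_4 = 6.36 × 0.29 / 1.447e-05 = 1.275e+05 d
Total t = Σ t_i = 6.269e+05 days = 1716 years.

1720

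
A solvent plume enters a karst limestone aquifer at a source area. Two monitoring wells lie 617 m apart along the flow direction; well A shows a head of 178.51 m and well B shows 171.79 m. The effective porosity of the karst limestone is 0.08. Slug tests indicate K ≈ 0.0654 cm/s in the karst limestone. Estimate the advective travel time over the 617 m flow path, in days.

Convert K: 0.0654 cm/s × 864 = 56.51 m/day.
Hydraulic gradient i = (178.51 − 171.79) / 617 = 6.72 / 617 = 0.01089.
Darcy flux q = K · i = 56.51 × 0.01089 = 0.6154 m/day.
Seepage velocity v = q / n_e = 0.6154 / 0.08 = 7.693 m/day.
Travel time t = L / v = 617 / 7.693 = 80.20 days.

80.2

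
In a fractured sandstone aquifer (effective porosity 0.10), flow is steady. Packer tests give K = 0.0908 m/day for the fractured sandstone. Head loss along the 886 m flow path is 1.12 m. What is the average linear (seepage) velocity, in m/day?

Hydraulic gradient i = Δh / L = 1.12 / 886 = 0.001264.
Darcy flux q = K · i = 0.09080 × 0.001264 = 0.0001148 m/day.
Seepage velocity v = q / n_e = 0.0001148 / 0.10 = 0.001148 m/day.

0.00115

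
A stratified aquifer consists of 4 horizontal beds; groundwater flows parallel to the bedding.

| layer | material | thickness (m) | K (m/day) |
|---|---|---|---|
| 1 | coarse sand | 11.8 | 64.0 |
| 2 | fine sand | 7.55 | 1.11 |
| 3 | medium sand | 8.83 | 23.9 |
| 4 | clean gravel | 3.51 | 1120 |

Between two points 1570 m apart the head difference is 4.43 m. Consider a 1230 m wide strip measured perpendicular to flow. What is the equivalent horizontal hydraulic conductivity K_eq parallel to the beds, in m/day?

155

Flow is parallel to layering, so each bed carries its own Darcy discharge and the transmissivities add.
Σ(K_i·b_i) = 64.0×11.8 + 1.11×7.55 + 23.9×8.83 + 1120×3.51 = 4906 m²/day.
Total thickness b = 31.69 m, so K_eq = Σ(K_i·b_i)/b = 154.8 m/day.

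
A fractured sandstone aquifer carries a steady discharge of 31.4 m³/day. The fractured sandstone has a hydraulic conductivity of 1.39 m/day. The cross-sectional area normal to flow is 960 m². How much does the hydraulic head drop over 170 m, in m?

4.00

From Q = K·A·i, i = Q / (K·A) = 31.4 / (1.390 × 960.0) = 0.02353.
Head loss Δh = i · L = 0.02353 × 170 = 4.000 m.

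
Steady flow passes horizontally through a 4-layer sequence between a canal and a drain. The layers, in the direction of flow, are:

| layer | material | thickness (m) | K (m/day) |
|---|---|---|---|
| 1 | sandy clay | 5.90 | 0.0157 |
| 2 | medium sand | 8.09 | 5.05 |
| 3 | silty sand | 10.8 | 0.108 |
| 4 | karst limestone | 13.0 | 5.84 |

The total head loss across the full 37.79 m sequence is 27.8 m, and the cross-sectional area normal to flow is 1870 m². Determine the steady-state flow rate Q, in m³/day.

108

Flow is perpendicular to layering, so the layers act in series and the equivalent K is the thickness-weighted harmonic mean.
Total thickness L = 5.90 + 8.09 + 10.8 + 13.0 = 37.79 m.
Σ(b_i/K_i) = 5.90/0.0157 + 8.09/5.05 + 10.8/0.108 + 13.0/5.84 = 479.6 d.
K_eq = L / Σ(b_i/K_i) = 37.79 / 479.6 = 0.07879 m/day.
Q = K_eq · A · (Δh/L) = 0.07879 × 1870 × (27.8/37.79) = 108.4 m³/day.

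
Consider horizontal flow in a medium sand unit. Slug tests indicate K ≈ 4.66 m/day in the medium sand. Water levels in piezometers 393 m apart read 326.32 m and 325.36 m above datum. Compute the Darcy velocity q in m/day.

0.0114

Hydraulic gradient i = (326.32 − 325.36) / 393 = 0.96 / 393 = 0.002443.
Specific discharge q = K · i = 4.660 × 0.002443 = 0.01138 m/day.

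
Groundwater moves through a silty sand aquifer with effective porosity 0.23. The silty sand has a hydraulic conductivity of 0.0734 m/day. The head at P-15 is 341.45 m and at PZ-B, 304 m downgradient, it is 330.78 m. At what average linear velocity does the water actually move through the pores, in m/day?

Hydraulic gradient i = (341.45 − 330.78) / 304 = 10.67 / 304 = 0.03510.
Darcy flux q = K · i = 0.07340 × 0.03510 = 0.002576 m/day.
Seepage velocity v = q / n_e = 0.002576 / 0.23 = 0.01120 m/day.

0.0112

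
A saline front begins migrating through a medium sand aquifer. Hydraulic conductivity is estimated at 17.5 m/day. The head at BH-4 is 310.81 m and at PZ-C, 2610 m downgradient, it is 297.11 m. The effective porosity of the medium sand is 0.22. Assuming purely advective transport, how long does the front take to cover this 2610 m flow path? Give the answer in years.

17.1

Hydraulic gradient i = (310.81 − 297.11) / 2610 = 13.7 / 2610 = 0.005249.
Darcy flux q = K · i = 17.50 × 0.005249 = 0.09186 m/day.
Seepage velocity v = q / n_e = 0.09186 / 0.22 = 0.4175 m/day.
Travel time t = L / v = 2610 / 0.4175 = 6251 days = 17.11 years.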